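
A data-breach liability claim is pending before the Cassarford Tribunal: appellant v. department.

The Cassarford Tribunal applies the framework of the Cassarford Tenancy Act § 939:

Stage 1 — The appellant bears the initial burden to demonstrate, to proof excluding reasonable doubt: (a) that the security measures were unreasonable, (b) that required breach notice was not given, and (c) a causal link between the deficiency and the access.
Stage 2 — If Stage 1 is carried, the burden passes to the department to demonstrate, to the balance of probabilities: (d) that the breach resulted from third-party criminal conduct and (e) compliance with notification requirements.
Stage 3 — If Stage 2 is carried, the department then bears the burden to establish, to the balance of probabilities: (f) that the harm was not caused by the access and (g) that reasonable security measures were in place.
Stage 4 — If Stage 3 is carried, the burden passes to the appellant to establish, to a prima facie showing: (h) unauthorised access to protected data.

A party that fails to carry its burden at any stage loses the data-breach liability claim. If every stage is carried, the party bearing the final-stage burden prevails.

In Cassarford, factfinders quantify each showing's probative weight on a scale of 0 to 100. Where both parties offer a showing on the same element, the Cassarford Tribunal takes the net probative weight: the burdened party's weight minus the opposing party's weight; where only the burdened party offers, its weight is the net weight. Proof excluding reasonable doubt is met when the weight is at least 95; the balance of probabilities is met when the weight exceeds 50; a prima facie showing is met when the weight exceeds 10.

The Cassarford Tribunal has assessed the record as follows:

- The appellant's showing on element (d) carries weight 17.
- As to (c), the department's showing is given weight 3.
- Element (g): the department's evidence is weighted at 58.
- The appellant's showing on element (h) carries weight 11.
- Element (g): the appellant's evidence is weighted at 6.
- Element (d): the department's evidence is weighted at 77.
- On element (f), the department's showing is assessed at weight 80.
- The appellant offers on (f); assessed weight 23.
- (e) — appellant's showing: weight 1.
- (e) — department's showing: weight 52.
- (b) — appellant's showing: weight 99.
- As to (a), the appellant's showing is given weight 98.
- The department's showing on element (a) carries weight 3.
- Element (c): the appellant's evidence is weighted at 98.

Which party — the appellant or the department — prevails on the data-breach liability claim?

appellant

At Stage 1 the appellant must meet proof excluding reasonable doubt (weight is at least 95): on (a) the weight is 98 less the opposing 3 gives net 95, ≥ 95, so (a) meets the standard; on (b) the weight is 99, ≥ 95, so (b) meets the standard; on (c) the weight is 98 less the opposing 3 gives net 95, ≥ 95, so (c) meets the standard.
  The appellant carries Stage 1; the department now bears the burden.
At Stage 2 the department must meet the balance of probabilities (weight exceeds 50): on (d) the weight is 77 less the opposing 17 gives net 60, > 50, so (d) meets the standard; on (e) the weight is 52 less the opposing 1 gives net 51, > 50, so (e) meets the standard.
  Stage 2 is satisfied; the department continues to bear the burden.
At Stage 3 the department must meet the balance of probabilities (weight exceeds 50): on (f) the weight is 80 less the opposing 23 gives net 57, > 50, so (f) meets the standard; on (g) the weight is 58 less the opposing 6 gives net 52, > 50, so (g) meets the standard.
  Stage 3 carried; the burden shifts to the appellant.
At Stage 4 the appellant must meet a prima facie showing (weight exceeds 10): on (h) the weight is 11, which does exceed 10, so (h) meets the standard.
  All elements met at the final stage.
With every stage satisfied, the appellant prevails.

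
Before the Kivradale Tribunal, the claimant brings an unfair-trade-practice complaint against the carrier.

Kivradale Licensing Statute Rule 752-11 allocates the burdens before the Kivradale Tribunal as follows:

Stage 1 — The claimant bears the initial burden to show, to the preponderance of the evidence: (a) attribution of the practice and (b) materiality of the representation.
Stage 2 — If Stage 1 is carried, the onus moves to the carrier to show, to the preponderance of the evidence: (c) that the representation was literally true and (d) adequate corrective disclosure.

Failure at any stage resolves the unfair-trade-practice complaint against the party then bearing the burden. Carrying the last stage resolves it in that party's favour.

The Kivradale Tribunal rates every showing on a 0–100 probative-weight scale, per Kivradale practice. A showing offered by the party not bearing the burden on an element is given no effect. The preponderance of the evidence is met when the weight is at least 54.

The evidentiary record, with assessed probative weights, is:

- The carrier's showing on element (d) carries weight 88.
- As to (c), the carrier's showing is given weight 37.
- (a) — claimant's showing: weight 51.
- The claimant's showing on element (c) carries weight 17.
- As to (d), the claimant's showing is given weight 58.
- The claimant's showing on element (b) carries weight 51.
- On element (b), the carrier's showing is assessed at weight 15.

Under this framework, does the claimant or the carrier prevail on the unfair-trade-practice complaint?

carrier

At Stage 1 the claimant must meet the preponderance of the evidence (weight is at least 54): on (a) the weight is 51, < 54, so (a) does not meet the standard; on (b) the weight is 51 (the carrier's 15 is given no effect), < 54, so (b) does not meet the standard.
  Stage 1 not carried; the claimant fails its burden.
So the carrier prevails.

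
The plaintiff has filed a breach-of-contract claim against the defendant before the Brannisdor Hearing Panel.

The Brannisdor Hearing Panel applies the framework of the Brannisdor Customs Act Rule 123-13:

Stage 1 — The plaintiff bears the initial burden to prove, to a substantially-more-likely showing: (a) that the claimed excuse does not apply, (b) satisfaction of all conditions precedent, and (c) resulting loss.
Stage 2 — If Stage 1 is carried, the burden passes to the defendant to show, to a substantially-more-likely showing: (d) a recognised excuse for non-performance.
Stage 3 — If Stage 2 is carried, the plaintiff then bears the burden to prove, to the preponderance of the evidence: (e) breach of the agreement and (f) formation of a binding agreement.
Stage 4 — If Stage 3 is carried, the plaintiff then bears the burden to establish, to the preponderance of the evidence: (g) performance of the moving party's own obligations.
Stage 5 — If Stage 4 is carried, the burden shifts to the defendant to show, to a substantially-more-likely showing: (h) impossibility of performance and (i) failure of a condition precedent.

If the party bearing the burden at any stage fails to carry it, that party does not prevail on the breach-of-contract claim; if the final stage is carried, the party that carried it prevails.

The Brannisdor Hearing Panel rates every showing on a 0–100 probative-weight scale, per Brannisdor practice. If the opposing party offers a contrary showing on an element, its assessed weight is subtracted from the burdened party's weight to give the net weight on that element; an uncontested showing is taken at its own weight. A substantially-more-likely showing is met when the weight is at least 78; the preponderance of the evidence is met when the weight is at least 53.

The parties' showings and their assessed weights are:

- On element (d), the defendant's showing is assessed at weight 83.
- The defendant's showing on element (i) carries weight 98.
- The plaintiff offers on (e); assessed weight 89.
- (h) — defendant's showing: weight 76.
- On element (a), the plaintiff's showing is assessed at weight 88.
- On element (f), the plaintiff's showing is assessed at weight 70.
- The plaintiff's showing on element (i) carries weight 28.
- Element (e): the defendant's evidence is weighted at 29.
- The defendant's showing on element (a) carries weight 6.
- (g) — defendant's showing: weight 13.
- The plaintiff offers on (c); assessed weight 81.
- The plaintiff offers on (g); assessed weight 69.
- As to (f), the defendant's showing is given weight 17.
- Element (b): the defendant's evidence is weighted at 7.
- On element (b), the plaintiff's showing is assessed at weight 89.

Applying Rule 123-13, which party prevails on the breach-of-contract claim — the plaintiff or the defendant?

Stage 1 — burden on plaintiff; standard: a substantially-more-likely showing (weight is at least 78).
    (a): 88 − 6 = 82 ≥ 78 [met]
    (b): 89 − 7 = 82 ≥ 78 [met]
    (c): 81 ≥ 78 [met]
  Stage 1 carried; the burden shifts to the defendant.
Stage 2 — burden on defendant; standard: a substantially-more-likely showing (weight is at least 78).
    (d): 83 ≥ 78 [met]
  Stage 2 carried; the burden shifts to the plaintiff.
Stage 3 — burden on plaintiff; standard: the preponderance of the evidence (weight is at least 53).
    (e): 89 − 29 = 60 ≥ 53 [met]
    (f): 70 − 17 = 53 ≥ 53 [met]
  Stage 3 is satisfied; the plaintiff continues to bear the burden.
Stage 4 — burden on plaintiff; standard: the preponderance of the evidence (weight is at least 53).
    (g): 69 − 13 = 56 ≥ 53 [met]
  Stage 4 is satisfied; the onus moves to the defendant.
Stage 5 — burden on defendant; standard: a substantially-more-likely showing (weight is at least 78).
    (h): 76 < 78 [not met]
    (i): 98 − 28 = 70 < 78 [not met]
  The defendant does not carry Stage 5.
So the plaintiff prevails.

plaintiff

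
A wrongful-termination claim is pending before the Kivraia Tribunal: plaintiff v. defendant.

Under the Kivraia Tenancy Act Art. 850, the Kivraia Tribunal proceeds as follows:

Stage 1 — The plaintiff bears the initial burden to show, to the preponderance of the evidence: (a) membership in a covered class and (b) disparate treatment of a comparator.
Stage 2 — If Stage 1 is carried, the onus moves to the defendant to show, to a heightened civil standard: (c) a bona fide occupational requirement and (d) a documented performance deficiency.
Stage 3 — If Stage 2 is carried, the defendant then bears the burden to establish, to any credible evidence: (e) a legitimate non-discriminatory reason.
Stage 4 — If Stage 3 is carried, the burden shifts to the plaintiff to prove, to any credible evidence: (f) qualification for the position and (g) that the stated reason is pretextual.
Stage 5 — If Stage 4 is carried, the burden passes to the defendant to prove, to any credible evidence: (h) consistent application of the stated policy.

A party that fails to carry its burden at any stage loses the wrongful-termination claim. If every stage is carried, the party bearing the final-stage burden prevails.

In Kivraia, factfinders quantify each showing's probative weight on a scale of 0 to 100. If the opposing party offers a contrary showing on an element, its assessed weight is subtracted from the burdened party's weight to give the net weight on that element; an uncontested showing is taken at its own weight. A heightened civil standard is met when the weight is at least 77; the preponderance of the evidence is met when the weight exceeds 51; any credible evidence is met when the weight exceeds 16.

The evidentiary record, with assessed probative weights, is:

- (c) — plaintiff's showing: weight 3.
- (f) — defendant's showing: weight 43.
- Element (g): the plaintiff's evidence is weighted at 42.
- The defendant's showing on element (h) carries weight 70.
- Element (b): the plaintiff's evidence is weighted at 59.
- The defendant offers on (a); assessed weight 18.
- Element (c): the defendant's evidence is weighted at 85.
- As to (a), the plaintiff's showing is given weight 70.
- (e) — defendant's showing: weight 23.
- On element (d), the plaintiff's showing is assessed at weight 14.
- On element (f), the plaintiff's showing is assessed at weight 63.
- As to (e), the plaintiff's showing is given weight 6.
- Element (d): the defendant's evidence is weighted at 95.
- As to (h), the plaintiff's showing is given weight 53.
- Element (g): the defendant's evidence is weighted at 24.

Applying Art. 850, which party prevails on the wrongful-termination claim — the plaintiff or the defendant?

defendant

At Stage 1 the plaintiff must meet the preponderance of the evidence (weight exceeds 51): on (a) the weight is 70 less the opposing 18 gives net 52, > 51, so (a) meets the standard; on (b) the weight is 59, which does exceed 51, so (b) meets the standard.
  Stage 1 carried; the burden shifts to the defendant.
At Stage 2 the defendant must meet a heightened civil standard (weight is at least 77): on (c) the weight is 85 less the opposing 3 gives net 82, which does reach 77, so (c) meets the standard; on (d) the weight is 95 less the opposing 14 gives net 81, ≥ 77, so (d) meets the standard.
  Stage 2 is satisfied; the defendant continues to bear the burden.
At Stage 3 the defendant must meet any credible evidence (weight exceeds 16): on (e) the weight is 23 less the opposing 6 gives net 17, > 16, so (e) meets the standard.
  Stage 3 carried; the burden shifts to the plaintiff.
At Stage 4 the plaintiff must meet any credible evidence (weight exceeds 16): on (f) the weight is 63 less the opposing 43 gives net 20, > 16, so (f) meets the standard; on (g) the weight is 42 less the opposing 24 gives net 18, which does exceed 16, so (g) meets the standard.
  All elements met. The burden passes to the defendant.
At Stage 5 the defendant must meet any credible evidence (weight exceeds 16): on (h) the weight is 70 less the opposing 53 gives net 17, > 16, so (h) meets the standard.
  All elements met at the final stage.
With every stage satisfied, the defendant prevails.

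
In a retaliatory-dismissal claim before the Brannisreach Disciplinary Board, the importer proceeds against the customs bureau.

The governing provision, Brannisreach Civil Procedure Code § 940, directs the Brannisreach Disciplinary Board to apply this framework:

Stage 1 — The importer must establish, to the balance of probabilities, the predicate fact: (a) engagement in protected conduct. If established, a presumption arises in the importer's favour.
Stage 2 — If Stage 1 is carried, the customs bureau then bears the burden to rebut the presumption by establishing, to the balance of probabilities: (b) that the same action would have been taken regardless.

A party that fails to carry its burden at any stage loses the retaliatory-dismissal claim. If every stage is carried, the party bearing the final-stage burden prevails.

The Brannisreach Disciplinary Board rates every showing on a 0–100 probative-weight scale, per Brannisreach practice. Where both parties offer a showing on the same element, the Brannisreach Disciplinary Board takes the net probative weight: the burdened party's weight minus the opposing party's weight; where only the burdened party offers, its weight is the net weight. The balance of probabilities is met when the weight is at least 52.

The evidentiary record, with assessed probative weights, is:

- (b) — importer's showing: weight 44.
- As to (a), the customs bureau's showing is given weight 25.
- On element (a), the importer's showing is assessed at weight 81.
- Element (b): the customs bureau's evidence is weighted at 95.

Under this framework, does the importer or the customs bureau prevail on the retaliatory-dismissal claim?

importer

Stage 1 — burden on importer; standard: the balance of probabilities (weight is at least 52).
    (a): 81 − 25 = 56 ≥ 52 [met]
  All elements met. The burden passes to the customs bureau.
Stage 2 — burden on customs bureau; standard: the balance of probabilities (weight is at least 52).
    (b): 95 − 44 = 51 < 52 [not met]
  The customs bureau does not carry Stage 2.
The importer prevails.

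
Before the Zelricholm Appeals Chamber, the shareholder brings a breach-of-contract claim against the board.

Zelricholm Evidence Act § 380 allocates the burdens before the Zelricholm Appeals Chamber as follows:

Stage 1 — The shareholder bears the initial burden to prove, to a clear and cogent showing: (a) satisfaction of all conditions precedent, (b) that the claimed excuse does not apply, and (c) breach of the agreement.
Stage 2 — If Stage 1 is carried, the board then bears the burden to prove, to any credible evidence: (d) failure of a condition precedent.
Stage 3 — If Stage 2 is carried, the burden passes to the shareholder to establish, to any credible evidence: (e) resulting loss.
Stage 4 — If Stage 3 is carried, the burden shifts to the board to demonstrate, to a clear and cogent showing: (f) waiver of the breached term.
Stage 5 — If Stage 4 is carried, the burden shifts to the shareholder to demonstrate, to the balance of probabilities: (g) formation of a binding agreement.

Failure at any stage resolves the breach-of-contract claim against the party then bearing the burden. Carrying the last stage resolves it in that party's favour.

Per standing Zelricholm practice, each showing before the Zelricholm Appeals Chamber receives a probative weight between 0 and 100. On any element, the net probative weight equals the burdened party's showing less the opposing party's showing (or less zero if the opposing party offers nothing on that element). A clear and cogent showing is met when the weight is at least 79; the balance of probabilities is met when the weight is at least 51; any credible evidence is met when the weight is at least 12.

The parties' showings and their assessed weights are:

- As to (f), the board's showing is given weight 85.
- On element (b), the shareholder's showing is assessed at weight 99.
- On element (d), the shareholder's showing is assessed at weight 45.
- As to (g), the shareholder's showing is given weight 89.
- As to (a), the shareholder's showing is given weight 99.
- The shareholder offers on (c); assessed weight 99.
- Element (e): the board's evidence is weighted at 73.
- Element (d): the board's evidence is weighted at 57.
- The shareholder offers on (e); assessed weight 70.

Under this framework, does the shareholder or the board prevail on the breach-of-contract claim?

At Stage 1 the shareholder must meet a clear and cogent showing (weight is at least 79): on (a) the weight is 99, ≥ 79, so (a) meets the standard; on (b) the weight is 99, ≥ 79, so (b) meets the standard; on (c) the weight is 99, which does reach 79, so (c) meets the standard.
  Stage 1 carried; the burden shifts to the board.
At Stage 2 the board must meet any credible evidence (weight is at least 12): on (d) the weight is 57 less the opposing 45 gives net 12, ≥ 12, so (d) meets the standard.
  The board carries Stage 2; the shareholder now bears the burden.
At Stage 3 the shareholder must meet any credible evidence (weight is at least 12): on (e) the weight is 70 less the opposing 73 gives net -3, < 12, so (e) does not meet the standard.
  Not every element is met, so the shareholder fails to carry Stage 3.
So the board prevails.

board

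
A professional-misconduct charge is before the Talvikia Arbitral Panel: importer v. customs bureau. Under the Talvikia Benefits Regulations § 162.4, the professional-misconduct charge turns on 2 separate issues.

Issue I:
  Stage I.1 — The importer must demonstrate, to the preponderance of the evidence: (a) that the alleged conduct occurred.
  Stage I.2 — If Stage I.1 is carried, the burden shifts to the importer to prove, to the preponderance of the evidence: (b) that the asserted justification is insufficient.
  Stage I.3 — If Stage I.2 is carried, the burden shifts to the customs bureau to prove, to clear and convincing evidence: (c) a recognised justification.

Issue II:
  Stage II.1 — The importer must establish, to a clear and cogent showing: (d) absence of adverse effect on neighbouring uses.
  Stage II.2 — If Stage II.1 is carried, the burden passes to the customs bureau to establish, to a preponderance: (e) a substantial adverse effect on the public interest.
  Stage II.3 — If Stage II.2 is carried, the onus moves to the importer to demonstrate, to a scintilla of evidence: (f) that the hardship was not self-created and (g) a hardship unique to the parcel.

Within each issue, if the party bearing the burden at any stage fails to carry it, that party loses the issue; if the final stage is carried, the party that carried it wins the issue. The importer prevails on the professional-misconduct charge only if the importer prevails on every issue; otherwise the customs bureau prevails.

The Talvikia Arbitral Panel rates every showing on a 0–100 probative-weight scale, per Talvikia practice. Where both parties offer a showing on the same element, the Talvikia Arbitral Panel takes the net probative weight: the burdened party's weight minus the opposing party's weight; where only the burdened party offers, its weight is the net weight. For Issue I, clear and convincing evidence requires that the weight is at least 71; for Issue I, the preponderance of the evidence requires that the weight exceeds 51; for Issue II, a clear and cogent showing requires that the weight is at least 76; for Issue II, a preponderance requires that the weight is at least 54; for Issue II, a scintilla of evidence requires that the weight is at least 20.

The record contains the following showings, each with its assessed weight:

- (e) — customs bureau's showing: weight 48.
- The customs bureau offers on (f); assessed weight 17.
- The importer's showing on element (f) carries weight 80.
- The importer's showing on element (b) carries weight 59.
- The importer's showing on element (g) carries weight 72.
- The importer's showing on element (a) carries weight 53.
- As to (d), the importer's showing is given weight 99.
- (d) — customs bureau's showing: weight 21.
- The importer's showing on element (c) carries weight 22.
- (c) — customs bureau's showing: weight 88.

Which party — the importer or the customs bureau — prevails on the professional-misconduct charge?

— Issue I —
At Stage I.1 the importer must meet the preponderance of the evidence (weight exceeds 51): on (a) the weight is 53, which does exceed 51, so (a) meets the standard.
  Stage I.1 is satisfied; the importer continues to bear the burden.
At Stage I.2 the importer must meet the preponderance of the evidence (weight exceeds 51): on (b) the weight is 59, which does exceed 51, so (b) meets the standard.
  Stage I.2 is satisfied; the onus moves to the customs bureau.
At Stage I.3 the customs bureau must meet clear and convincing evidence (weight is at least 71): on (c) the weight is 88 less the opposing 22 gives net 66, which does not reach 71, so (c) does not meet the standard.
  Not every element is met, so the customs bureau fails to carry Stage I.3.
The importer prevails on this issue.
— Issue II —
At Stage II.1 the importer must meet a clear and cogent showing (weight is at least 76): on (d) the weight is 99 less the opposing 21 gives net 78, which does reach 76, so (d) meets the standard.
  Stage II.1 carried; the burden shifts to the customs bureau.
At Stage II.2 the customs bureau must meet a preponderance (weight is at least 54): on (e) the weight is 48, which does not reach 54, so (e) does not meet the standard.
  The customs bureau does not carry Stage II.2.
The importer prevails on this issue.
Per-issue: Issue I → importer; Issue II → importer. The importer must prevail on every issue; overall, the importer prevails.

importer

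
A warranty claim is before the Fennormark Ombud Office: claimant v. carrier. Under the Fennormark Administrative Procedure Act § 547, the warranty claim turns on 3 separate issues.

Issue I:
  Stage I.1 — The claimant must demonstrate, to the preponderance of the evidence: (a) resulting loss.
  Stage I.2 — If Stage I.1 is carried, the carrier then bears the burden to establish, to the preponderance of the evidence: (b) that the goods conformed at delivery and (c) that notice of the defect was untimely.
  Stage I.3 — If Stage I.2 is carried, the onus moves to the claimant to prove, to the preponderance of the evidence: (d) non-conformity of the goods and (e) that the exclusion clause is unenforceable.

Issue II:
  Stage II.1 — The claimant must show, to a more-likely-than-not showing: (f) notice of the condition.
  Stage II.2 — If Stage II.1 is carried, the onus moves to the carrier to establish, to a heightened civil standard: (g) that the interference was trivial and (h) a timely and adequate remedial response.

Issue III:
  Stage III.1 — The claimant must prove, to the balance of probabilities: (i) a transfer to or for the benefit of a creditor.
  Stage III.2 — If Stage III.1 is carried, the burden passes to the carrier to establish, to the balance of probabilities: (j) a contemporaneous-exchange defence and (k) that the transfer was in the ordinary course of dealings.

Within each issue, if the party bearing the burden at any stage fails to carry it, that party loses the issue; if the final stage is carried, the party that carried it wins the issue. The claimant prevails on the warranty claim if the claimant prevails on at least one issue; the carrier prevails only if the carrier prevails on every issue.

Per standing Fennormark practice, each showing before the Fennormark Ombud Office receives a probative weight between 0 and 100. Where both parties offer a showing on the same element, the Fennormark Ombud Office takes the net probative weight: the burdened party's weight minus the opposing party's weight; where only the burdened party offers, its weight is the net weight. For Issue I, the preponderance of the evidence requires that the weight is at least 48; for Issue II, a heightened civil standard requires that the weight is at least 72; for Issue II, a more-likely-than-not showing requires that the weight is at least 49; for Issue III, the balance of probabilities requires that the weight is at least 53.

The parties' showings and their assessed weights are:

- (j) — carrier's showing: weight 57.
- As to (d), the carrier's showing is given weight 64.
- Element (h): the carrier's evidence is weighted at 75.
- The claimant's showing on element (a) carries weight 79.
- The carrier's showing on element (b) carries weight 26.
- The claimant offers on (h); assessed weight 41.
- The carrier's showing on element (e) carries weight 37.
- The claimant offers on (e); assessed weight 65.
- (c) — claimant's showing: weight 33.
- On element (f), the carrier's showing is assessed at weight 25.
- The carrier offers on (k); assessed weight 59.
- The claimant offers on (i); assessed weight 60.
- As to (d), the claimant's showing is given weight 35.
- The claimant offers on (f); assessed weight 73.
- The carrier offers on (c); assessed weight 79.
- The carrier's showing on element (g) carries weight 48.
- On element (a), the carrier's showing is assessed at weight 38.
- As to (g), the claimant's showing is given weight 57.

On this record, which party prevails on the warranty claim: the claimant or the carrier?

— Issue I —
Stage I.1 (claimant, the preponderance of the evidence, weight is at least 48): (a) net 79−38=41 < 48 — fails.
  The claimant does not carry Stage I.1.
The analysis ends at Stage I.1; the carrier prevails on this issue.
— Issue II —
Stage II.1 — burden on claimant; standard: a more-likely-than-not showing (weight is at least 49).
    (f): 73 − 25 = 48 < 49 [not met]
  The claimant does not carry Stage II.1.
The analysis ends at Stage II.1; the carrier prevails on this issue.
— Issue III —
Stage III.1 (claimant, the balance of probabilities, weight is at least 53): (i) 60 ≥ 53 — meets.
  Stage III.1 carried; the burden shifts to the carrier.
Stage III.2 (carrier, the balance of probabilities, weight is at least 53): (j) 57 ≥ 53 — meets; (k) 59 ≥ 53 — meets.
  All elements met at the final stage.
With every stage satisfied, the carrier prevails on this issue.
Per-issue: Issue I → carrier; Issue II → carrier; Issue III → carrier. The claimant must prevail on at least one issue; overall, the carrier prevails.

carrier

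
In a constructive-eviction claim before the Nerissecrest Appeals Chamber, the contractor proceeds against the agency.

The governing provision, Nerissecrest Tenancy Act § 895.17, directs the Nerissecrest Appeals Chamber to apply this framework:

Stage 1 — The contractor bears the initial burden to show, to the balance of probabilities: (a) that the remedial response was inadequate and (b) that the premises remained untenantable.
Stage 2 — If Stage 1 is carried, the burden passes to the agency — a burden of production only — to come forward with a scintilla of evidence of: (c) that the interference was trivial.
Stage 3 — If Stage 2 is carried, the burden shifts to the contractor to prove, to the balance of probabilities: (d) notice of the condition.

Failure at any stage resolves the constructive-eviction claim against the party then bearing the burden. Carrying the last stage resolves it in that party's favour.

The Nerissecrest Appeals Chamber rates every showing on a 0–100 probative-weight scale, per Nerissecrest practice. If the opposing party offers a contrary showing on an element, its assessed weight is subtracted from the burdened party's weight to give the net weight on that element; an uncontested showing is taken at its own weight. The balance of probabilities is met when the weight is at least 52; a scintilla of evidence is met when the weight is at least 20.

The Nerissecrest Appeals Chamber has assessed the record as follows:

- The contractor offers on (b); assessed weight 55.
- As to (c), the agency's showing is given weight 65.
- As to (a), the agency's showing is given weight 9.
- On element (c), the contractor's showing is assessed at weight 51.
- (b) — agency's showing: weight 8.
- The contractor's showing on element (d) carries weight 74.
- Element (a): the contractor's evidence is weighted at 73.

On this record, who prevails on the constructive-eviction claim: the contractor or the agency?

At Stage 1 the contractor must meet the balance of probabilities (weight is at least 52): on (a) the weight is 73 less the opposing 9 gives net 64, which does reach 52, so (a) meets the standard; on (b) the weight is 55 less the opposing 8 gives net 47, which does not reach 52, so (b) does not meet the standard.
  Stage 1 not carried; the contractor fails its burden.
The agency prevails.

agency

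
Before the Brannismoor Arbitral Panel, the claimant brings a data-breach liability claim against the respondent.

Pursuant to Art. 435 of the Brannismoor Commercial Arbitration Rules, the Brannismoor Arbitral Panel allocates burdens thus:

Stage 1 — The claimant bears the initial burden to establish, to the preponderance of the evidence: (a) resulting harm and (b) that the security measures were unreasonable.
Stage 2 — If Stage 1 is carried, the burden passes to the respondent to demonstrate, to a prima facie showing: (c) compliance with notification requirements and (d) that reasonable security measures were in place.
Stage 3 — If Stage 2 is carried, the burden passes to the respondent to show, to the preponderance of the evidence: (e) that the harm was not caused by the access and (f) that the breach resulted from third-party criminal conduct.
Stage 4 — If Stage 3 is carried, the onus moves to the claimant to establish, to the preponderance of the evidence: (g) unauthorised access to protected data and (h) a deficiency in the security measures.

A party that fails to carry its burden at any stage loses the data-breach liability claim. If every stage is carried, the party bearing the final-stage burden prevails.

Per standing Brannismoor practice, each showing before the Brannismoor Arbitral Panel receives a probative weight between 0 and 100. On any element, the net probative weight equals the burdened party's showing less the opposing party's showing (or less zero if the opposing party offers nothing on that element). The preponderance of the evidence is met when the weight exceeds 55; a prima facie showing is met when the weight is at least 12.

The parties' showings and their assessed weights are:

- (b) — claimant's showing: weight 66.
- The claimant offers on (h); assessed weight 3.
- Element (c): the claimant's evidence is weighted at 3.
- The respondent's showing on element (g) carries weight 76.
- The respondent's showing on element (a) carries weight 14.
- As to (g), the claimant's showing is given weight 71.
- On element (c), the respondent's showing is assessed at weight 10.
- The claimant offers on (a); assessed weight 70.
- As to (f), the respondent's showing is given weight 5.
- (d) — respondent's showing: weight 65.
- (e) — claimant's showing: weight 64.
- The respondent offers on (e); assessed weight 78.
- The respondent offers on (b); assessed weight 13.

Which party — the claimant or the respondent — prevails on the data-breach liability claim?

Stage 1 (claimant, the preponderance of the evidence, weight exceeds 55): (a) net 70−14=56 > 55 — meets; (b) net 66−13=53 ≤ 55 — fails.
  Stage 1 not carried; the claimant fails its burden.
The respondent prevails.

respondent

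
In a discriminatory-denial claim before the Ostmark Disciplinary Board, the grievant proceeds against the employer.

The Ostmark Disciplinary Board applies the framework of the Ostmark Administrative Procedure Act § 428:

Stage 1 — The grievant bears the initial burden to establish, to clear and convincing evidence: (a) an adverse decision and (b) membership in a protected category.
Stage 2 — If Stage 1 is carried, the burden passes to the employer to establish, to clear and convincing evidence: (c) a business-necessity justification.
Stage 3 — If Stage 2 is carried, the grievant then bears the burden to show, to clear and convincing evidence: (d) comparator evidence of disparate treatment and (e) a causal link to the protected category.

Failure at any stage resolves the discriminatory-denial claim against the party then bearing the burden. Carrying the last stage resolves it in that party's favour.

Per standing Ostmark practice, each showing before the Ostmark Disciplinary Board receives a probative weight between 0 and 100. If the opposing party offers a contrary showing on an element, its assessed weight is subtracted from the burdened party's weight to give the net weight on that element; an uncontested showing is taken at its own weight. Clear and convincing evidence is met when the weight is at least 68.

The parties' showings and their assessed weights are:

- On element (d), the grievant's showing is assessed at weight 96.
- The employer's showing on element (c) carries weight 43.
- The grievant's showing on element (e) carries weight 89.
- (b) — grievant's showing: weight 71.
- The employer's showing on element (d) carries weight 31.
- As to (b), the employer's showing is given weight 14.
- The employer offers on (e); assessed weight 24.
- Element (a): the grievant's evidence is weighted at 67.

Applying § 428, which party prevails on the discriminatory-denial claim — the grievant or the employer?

At Stage 1 the grievant must meet clear and convincing evidence (weight is at least 68): on (a) the weight is 67, which does not reach 68, so (a) does not meet the standard; on (b) the weight is 71 less the opposing 14 gives net 57, which does not reach 68, so (b) does not meet the standard.
  Not every element is met, so the grievant fails to carry Stage 1.
So the employer prevails.

employer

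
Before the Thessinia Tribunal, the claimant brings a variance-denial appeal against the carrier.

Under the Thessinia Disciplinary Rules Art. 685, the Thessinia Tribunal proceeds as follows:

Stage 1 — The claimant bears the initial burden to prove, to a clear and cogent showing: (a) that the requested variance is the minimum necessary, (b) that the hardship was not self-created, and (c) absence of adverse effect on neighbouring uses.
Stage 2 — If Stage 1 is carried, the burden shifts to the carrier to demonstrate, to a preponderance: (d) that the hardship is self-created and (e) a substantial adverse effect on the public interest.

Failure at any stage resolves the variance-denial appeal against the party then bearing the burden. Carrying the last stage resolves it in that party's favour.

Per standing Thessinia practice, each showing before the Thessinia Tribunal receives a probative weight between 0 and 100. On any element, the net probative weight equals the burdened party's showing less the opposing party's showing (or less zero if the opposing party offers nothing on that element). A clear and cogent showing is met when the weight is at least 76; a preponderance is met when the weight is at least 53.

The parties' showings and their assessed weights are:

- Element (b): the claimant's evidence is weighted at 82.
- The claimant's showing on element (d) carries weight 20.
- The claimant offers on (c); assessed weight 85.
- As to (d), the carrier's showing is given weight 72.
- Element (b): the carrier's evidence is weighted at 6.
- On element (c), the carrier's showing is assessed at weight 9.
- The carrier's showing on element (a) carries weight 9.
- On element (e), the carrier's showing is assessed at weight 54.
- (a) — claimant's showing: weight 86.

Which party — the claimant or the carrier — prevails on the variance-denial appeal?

claimant

Stage 1 (claimant, a clear and cogent showing, weight is at least 76): (a) net 86−9=77 ≥ 76 — meets; (b) net 82−6=76 ≥ 76 — meets; (c) net 85−9=76 ≥ 76 — meets.
  Stage 1 is satisfied; the onus moves to the carrier.
Stage 2 (carrier, a preponderance, weight is at least 53): (d) net 72−20=52 < 53 — fails; (e) 54 ≥ 53 — meets.
  The carrier does not carry Stage 2.
The analysis ends at Stage 2; the claimant prevails.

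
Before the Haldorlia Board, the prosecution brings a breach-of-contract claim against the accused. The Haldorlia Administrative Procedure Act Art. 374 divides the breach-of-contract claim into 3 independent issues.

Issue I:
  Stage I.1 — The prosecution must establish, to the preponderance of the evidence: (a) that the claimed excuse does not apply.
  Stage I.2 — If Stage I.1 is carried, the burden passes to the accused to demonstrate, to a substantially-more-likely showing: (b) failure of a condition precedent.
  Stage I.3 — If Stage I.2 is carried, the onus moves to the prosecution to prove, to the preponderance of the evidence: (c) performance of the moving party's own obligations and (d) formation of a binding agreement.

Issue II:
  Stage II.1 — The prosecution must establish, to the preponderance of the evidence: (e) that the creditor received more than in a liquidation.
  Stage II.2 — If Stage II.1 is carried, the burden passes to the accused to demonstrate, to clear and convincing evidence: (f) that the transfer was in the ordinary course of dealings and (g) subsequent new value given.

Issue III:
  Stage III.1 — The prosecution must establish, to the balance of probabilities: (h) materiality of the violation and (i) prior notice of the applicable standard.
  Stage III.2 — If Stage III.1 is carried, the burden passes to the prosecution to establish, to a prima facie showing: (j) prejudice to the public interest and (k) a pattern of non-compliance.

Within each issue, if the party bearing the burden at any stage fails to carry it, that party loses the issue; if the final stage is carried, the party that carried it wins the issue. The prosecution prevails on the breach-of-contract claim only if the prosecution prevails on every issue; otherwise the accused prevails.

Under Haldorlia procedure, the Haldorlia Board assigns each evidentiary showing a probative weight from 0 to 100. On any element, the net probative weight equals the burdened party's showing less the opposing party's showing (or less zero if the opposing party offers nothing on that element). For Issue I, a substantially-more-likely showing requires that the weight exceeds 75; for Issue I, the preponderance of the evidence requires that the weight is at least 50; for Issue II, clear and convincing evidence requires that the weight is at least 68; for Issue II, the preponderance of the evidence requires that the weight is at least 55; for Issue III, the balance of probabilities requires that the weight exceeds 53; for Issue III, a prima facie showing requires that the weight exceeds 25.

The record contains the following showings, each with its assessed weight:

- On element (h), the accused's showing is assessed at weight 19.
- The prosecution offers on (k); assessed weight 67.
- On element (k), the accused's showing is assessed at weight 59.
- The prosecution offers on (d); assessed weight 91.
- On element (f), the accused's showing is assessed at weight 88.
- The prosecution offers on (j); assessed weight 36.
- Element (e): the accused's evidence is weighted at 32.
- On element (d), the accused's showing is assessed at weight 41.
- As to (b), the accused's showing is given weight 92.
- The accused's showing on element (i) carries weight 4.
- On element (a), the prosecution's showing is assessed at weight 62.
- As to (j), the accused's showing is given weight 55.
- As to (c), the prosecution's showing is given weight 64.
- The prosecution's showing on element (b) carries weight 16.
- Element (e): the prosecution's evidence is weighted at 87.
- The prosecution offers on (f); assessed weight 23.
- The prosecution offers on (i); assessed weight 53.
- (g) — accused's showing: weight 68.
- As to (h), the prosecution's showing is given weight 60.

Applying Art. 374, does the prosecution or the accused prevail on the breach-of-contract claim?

— Issue I —
Stage I.1 — burden on prosecution; standard: the preponderance of the evidence (weight is at least 50).
    (a): 62 ≥ 50 [met]
  Stage I.1 carried; the burden shifts to the accused.
Stage I.2 — burden on accused; standard: a substantially-more-likely showing (weight exceeds 75).
    (b): 92 − 16 = 76 > 75 [met]
  The accused carries Stage I.2; the prosecution now bears the burden.
Stage I.3 — burden on prosecution; standard: the preponderance of the evidence (weight is at least 50).
    (c): 64 ≥ 50 [met]
    (d): 91 − 41 = 50 ≥ 50 [met]
  All elements met at the final stage.
All stages carried — the prosecution prevails on this issue.
— Issue II —
Stage II.1 — burden on prosecution; standard: the preponderance of the evidence (weight is at least 55).
    (e): 87 − 32 = 55 ≥ 55 [met]
  Stage II.1 carried; the burden shifts to the accused.
Stage II.2 — burden on accused; standard: clear and convincing evidence (weight is at least 68).
    (f): 88 − 23 = 65 < 68 [not met]
    (g): 68 ≥ 68 [met]
  Stage II.2 not carried; the accused fails its burden.
So the prosecution prevails on this issue.
— Issue III —
At Stage III.1 the prosecution must meet the balance of probabilities (weight exceeds 53): on (h) the weight is 60 less the opposing 19 gives net 41, ≤ 53, so (h) does not meet the standard; on (i) the weight is 53 less the opposing 4 gives net 49, which does not exceed 53, so (i) does not meet the standard.
  The prosecution does not carry Stage III.1.
The accused prevails on this issue.
Per-issue: Issue I → prosecution; Issue II → prosecution; Issue III → accused. The prosecution must prevail on every issue; overall, the accused prevails.

accused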